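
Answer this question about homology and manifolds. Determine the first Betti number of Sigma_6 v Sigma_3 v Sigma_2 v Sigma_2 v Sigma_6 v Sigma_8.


For a wedge X v Y: reduced H_k(X v Y) = H_k(X) + H_k(Y).
Each Sigma_g contributes b_1 = 2g.
b_1 = 12 + 6 + 4 + 4 + 12 + 16 = 54

54


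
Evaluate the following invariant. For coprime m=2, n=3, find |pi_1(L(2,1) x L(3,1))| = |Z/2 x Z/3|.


pi_1(X x Y) = pi_1(X) x pi_1(Y).
pi_1(L(2,1)) = Z/2, pi_1(L(3,1)) = Z/3.
|Z/2 x Z/3| = 2 * 3 = 6

6


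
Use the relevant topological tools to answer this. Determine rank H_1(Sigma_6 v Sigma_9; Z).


For a wedge: H_1(A v B) = H_1(A) + H_1(B).
b_1(Sigma_6) = 12, b_1(Sigma_9) = 18.
b_1 = 12 + 18 = 30

30


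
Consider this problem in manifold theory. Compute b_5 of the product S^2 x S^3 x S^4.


Each S^d has Poincare polynomial 1 + t^d.
The product S^2 x S^3 x S^4 has Poincare polynomial prod(1+t^d_i).
Expanding: b_0=1, b_2=1, b_3=1, b_4=1, b_5=1, b_6=1, b_7=1, b_9=1.
b_5 = 1

1


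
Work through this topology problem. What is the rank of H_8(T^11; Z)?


By the Kunneth formula, b_k(T^n) = C(n,k).
b_8(T^11) = C(11,8).
C(11,8) = 11!/(8!*3!) = 165

165


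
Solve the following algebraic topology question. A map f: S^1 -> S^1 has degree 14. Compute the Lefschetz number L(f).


On S^1: L(f) = tr(f_0*) + (-1)^1 tr(f_1*) = 1 + (-1)^1 * deg(f).
L(f) = 1 + (-1)^1 * 14 = 1 + -14 = -13

-13


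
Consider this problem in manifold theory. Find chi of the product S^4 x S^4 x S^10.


chi is multiplicative: chi(X x Y) = chi(X) chi(Y).
Each even-dim sphere has chi = 2. There are 3 factors.
chi = 2^3 = 8

8


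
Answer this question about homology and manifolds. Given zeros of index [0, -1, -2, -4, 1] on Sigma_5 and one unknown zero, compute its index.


Poincare-Hopf: sum of indices = chi(M).
chi(Sigma_5) = 2 - 2*5 = -8.
Sum of known indices = -6.
x = chi - (sum known) = -8 - (-6) = -2

-2


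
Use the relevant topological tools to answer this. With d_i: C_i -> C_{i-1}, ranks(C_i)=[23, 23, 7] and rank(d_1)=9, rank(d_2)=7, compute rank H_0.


rank H_k = rank(ker d_k) - rank(im d_{k+1}).
rank(ker d_0) = rank(C_0) - rank(d_0) = 23 - 0 = 23.
rank(im d_{0+1}) = 9.
rank H_0 = 23 - 9 = 14

14


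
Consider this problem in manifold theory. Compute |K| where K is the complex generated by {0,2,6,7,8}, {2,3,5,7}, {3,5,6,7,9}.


Each maximal simplex on m vertices has 2^m - 1 nonempty faces.
Take the union (dedupe shared faces).
Total distinct faces = 65

65


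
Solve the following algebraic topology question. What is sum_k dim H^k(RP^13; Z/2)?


H^k(RP^13; Z/2) = Z/2 for each 0 <= k <= 13.
Total dimension = 13 + 1 = 14

14


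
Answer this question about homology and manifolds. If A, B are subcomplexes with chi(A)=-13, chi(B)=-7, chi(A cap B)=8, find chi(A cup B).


chi(A cup B) = chi(A) + chi(B) - chi(A cap B)
= -13 + (-7) - (8)
= -28

-28


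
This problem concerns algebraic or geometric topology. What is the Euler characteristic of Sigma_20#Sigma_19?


chi(Sigma_20) = 2 - 2*20 = -38
chi(Sigma_19) = 2 - 2*19 = -36
For surfaces: chi(A#B) = chi(A) + chi(B) - 2.
chi = -38 + -36 - 2 = -76

-76


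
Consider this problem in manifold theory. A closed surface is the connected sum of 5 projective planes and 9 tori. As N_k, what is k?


Since a >= 1, the sum is non-orientable; each T^2 can be replaced by RP^2 # RP^2 (since T^2#RP^2 = 3RP^2).
Total crosscaps k = 5 + 2*9 = 23.
Check via chi: chi = 5*1 + 9*0 - (5+9-1)*2 = -21 = 2 - k = -21. Consistent.

23


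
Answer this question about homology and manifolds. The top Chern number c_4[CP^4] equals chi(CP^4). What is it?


For any closed oriented manifold, <e(TM),[M]> = chi(M).
chi(CP^4) = 4+1 = 5

5


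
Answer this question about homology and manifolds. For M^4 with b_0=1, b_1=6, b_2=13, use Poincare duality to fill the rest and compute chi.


By Poincare duality b_k = b_{4-k}, so full Betti numbers: b_0=1, b_1=6, b_2=13, b_3=6, b_4=1.
chi = sum (-1)^k b_k = 3

3


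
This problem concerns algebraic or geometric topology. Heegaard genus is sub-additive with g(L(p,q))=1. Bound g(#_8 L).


Heegaard genus satisfies g(A#B) <= g(A) + g(B).
Each lens space has g = 1.
Upper bound: 8 * 1 = 8

8


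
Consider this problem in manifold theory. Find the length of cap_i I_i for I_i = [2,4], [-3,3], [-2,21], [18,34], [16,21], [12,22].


Intersection = [max(a_i), min(b_i)] = [18, 3].
Since 18 > 3, the intersection is empty.
Length = 0

0


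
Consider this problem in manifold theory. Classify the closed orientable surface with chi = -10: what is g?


chi = 2 - 2g for closed orientable surfaces.
-10 = 2 - 2g
2g = 2 - (-10) = 12
g = 6

6


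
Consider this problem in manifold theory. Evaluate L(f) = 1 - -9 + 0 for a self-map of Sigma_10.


L(f) = tr(f_0*) - tr(f_1*) + tr(f_2*).
= 1 - (-9) + (0)
= 10

10


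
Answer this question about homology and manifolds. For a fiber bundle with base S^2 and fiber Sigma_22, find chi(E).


chi(S^2) = 2 (n even), chi(Sigma_22) = 2 - 2*22 = -42.
chi(E) = 2 * (-42) = -84

-84


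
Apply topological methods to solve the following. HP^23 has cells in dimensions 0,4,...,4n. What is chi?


HP^23 has one cell in each dimension 0, 4, ..., 4*23 (23+1 cells, all even-dim).
chi = 23 + 1 = 24

24


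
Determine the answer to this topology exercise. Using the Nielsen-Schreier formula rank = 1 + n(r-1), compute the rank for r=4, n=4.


Nielsen-Schreier: an index-n subgroup of F_r is free of rank 1 + n(r-1).
Equivalently: chi(cover) = n*chi(base); chi(vee_r S^1) = 1 - 4 = -3.
chi(E) = 4*(-3) = -12; rank = 1 - chi(E) = 1 - (-12) = 13.
rank = 1 + 4*(4-1) = 1 + 12 = 13

13


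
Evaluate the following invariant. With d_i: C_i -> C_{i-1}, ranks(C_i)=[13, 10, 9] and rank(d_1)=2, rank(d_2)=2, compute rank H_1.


rank H_k = rank(ker d_k) - rank(im d_{k+1}).
rank(ker d_1) = rank(C_1) - rank(d_1) = 10 - 2 = 8.
rank(im d_{1+1}) = 2.
rank H_1 = 8 - 2 = 6

6


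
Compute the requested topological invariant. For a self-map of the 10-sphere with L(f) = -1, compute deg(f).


L(f) = 1 + (-1)^10 deg(f) on S^10.
-1 = 1 + (-1)^10 * deg(f)
(-1)^10 * deg(f) = -2
deg(f) = -2

-2


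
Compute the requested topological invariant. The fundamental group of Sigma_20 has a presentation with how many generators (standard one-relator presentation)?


Standard presentation: pi_1(Sigma_g) = <a_1,b_1,...,a_g,b_g | [a_1,b_1]...[a_g,b_g] = 1>.
Number of generators = 2g = 2*20 = 40

40


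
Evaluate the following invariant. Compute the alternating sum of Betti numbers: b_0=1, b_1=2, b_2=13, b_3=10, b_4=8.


chi = sum_k (-1)^k b_k.
= (1) + (-2) + (13) + (-10) + (8)
= 10

10


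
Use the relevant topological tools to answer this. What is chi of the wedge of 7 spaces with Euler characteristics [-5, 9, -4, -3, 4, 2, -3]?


chi(A v B) = chi(A) + chi(B) - 1 (one point identified).
For 7 spaces: chi = (sum chi_i) - (7 - 1).
sum = 0; chi = 0 - 6 = -6

-6


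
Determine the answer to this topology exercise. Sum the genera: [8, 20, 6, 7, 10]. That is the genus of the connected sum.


Genus is additive under connected sum of orientable surfaces.
g = 8 + 20 + 6 + 7 + 10 = 51

51


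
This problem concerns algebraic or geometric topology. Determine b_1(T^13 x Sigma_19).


pi_1(A x B) = pi_1(A) x pi_1(B); rank of abelianization = b_1.
b_1(T^13) = 13, b_1(Sigma_19) = 2*19 = 38.
b_1(product) = 13 + 38 = 51

51


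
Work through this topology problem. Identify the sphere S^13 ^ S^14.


S^m ^ S^n = S^{m+n}.
k = 13 + 14 = 27

27


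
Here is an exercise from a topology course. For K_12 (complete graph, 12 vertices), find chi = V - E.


K_12: V = 12, E = C(12,2) = 66.
chi = V - E = 12 - 66 = -54

-54


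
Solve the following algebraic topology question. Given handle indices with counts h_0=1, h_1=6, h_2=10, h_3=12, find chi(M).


Handles of index k contribute (-1)^k to chi (same as CW cells).
chi = (1) + (-6) + (10) + (-12) = -7

-7


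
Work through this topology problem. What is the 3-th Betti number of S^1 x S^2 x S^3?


Each S^d has Poincare polynomial 1 + t^d.
The product S^1 x S^2 x S^3 has Poincare polynomial prod(1+t^d_i).
Expanding: b_0=1, b_1=1, b_2=1, b_3=2, b_4=1, b_5=1, b_6=1.
b_3 = 2

2


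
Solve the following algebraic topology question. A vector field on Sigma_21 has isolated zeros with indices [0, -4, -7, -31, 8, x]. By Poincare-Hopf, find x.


Poincare-Hopf: sum of indices = chi(M).
chi(Sigma_21) = 2 - 2*21 = -40.
Sum of known indices = -34.
x = chi - (sum known) = -40 - (-34) = -6

-6


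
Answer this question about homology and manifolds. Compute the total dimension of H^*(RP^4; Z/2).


H^k(RP^4; Z/2) = Z/2 for each 0 <= k <= 4.
Total dimension = 4 + 1 = 5

5


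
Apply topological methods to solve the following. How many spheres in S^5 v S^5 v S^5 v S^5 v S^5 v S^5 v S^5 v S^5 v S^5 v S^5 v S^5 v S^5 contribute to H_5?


For a wedge of spheres, H_k (k>0) is free on one generator per sphere of dimension k.
Spheres of dimension 5: count = 12.
b_5 = 12

12


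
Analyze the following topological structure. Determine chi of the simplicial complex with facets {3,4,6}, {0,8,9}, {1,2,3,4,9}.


Enumerate all faces; f-vector: f_0=8, f_1=15, f_2=12, f_3=5, f_4=1.
chi = sum (-1)^k f_k = 1

1


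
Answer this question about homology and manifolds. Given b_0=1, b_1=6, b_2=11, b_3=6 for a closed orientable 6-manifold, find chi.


By Poincare duality b_k = b_{6-k}, so full Betti numbers: b_0=1, b_1=6, b_2=11, b_3=6, b_4=11, b_5=6, b_6=1.
chi = sum (-1)^k b_k = 6

6


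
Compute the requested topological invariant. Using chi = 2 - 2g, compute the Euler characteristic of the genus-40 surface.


For a closed orientable surface of genus g: chi = 2 - 2g.
Here g = 40.
chi = 2 - 2*40 = 2 - 80 = -78

-78


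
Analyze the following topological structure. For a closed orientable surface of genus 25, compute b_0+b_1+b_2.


For Sigma_25: b_0 = 1, b_1 = 2g = 50, b_2 = 1.
Total = 1 + 50 + 1 = 52

52


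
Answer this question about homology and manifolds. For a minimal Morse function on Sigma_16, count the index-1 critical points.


A perfect Morse function has m_k = b_k.
For Sigma_16: b_0=1, b_1=2g=32, b_2=1.
Saddles m_1 = 2g = 32

32


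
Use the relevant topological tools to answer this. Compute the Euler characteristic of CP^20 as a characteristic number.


For any closed oriented manifold, <e(TM),[M]> = chi(M).
chi(CP^20) = 20+1 = 21

21


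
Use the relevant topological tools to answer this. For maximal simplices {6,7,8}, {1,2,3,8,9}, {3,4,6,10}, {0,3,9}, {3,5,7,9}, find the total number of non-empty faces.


Each maximal simplex on m vertices has 2^m - 1 nonempty faces.
Take the union (dedupe shared faces).
Total distinct faces = 65

65


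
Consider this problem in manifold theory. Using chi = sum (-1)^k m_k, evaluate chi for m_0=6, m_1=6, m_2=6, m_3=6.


Morse theory: chi(M) = sum_k (-1)^k m_k where m_k = #(index-k critical points).
= (6) + (-6) + (6) + (-6) = 0

0


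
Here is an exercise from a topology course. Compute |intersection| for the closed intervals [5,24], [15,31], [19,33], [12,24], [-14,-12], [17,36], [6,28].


Intersection = [max(a_i), min(b_i)] = [19, -12].
Since 19 > -12, the intersection is empty.
Length = 0

0


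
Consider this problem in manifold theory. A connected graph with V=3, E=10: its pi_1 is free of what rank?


For a connected graph: rank(pi_1) = b_1 = E - V + 1 = 1 - chi.
chi = V - E = 3 - 10 = -7.
rank = 1 - (-7) = 10 - 3 + 1 = 8

8


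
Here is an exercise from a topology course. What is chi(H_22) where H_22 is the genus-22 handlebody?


A genus-g handlebody deformation retracts to a wedge of g circles.
chi(vee_g S^1) = 1 - g.
chi(H_22) = 1 - 22 = -21

-21


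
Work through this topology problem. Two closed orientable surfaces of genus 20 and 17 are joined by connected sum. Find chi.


chi(Sigma_20) = 2 - 2*20 = -38
chi(Sigma_17) = 2 - 2*17 = -32
For surfaces: chi(A#B) = chi(A) + chi(B) - 2.
chi = -38 + -32 - 2 = -72

-72


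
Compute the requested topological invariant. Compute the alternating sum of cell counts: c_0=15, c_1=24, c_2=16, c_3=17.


chi = sum_k (-1)^k c_k.
= (-1)^0*15 + (-1)^1*24 + (-1)^2*16 + (-1)^3*17
= (15) + (-24) + (16) + (-17)
= -10

-10


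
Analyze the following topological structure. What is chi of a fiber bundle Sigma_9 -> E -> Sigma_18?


For a fiber bundle F -> E -> B (with CW structure): chi(E) = chi(B) * chi(F).
chi(Sigma_18) = -34, chi(Sigma_9) = -16.
chi(E) = (-34) * (-16) = 544

544


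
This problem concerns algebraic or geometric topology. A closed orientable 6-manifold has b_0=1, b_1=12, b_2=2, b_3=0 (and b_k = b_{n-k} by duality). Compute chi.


By Poincare duality b_k = b_{6-k}, so full Betti numbers: b_0=1, b_1=12, b_2=2, b_3=0, b_4=2, b_5=12, b_6=1.
chi = sum (-1)^k b_k = -18

-18


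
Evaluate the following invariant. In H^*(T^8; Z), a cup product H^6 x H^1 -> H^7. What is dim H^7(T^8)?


Cup product: H^p x H^q -> H^{p+q}; here p+q = 6+1 = 7.
rank H^k(T^n) = C(n,k).
C(8,7) = 8

8


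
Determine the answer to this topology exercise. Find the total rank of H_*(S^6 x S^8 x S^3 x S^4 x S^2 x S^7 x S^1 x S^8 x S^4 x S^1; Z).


Total Betti number is multiplicative under products.
Each S^d (d>=1) has total Betti number 2.
There are 10 sphere factors.
Total = 2^10 = 1024

1024


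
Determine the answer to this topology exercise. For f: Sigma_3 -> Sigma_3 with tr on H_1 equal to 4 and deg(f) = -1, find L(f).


L(f) = tr(f_0*) - tr(f_1*) + tr(f_2*).
= 1 - (4) + (-1)
= -4

-4


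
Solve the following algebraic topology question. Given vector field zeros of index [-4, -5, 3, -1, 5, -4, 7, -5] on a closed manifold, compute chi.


Poincare-Hopf: chi(M) = sum of indices of zeros.
chi = (-4) + (-5) + (3) + (-1) + (5) + (-4) + (7) + (-5) = -4

-4


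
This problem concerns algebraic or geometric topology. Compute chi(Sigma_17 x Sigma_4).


chi(Sigma_17) = 2 - 2*17 = -32
chi(Sigma_4) = 2 - 2*4 = -6
chi(product) = (-32) * (-6) = 192

192


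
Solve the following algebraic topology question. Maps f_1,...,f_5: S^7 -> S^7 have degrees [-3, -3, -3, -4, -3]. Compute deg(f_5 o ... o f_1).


Degree is multiplicative: deg(composition) = product of degrees.
= (-3) * (-3) * (-3) * (-4) * (-3) = -324

-324


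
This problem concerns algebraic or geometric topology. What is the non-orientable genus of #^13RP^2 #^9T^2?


Since a >= 1, the sum is non-orientable; each T^2 can be replaced by RP^2 # RP^2 (since T^2#RP^2 = 3RP^2).
Total crosscaps k = 13 + 2*9 = 31.
Check via chi: chi = 13*1 + 9*0 - (13+9-1)*2 = -29 = 2 - k = -29. Consistent.

31


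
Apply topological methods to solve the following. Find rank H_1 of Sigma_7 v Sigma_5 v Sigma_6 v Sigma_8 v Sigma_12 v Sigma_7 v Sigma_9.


For a wedge X v Y: reduced H_k(X v Y) = H_k(X) + H_k(Y).
Each Sigma_g contributes b_1 = 2g.
b_1 = 14 + 10 + 12 + 16 + 24 + 14 + 18 = 108

108


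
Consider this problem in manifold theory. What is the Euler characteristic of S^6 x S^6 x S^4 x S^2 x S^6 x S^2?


chi is multiplicative: chi(X x Y) = chi(X) chi(Y).
Each even-dim sphere has chi = 2. There are 6 factors.
chi = 2^6 = 64

64


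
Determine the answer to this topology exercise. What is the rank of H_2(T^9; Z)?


By the Kunneth formula, b_k(T^n) = C(n,k).
b_2(T^9) = C(9,2).
C(9,2) = 9!/(2!*7!) = 36

36


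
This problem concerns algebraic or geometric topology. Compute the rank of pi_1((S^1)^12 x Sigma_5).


pi_1(A x B) = pi_1(A) x pi_1(B); rank of abelianization = b_1.
b_1(T^12) = 12, b_1(Sigma_5) = 2*5 = 10.
b_1(product) = 12 + 10 = 22

22


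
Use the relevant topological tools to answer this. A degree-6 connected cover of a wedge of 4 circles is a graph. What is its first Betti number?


Nielsen-Schreier: an index-n subgroup of F_r is free of rank 1 + n(r-1).
Equivalently: chi(cover) = n*chi(base); chi(vee_r S^1) = 1 - 4 = -3.
chi(E) = 6*(-3) = -18; rank = 1 - chi(E) = 1 - (-18) = 19.
rank = 1 + 6*(4-1) = 1 + 18 = 19

19


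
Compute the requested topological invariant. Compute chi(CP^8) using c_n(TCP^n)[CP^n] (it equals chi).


For any closed oriented manifold, <e(TM),[M]> = chi(M).
chi(CP^8) = 8+1 = 9

9


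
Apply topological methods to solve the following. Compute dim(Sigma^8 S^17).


Each suspension raises dimension by 1: Sigma S^n = S^{n+1}.
Sigma^8 S^17 = S^{17+8} = S^25

25


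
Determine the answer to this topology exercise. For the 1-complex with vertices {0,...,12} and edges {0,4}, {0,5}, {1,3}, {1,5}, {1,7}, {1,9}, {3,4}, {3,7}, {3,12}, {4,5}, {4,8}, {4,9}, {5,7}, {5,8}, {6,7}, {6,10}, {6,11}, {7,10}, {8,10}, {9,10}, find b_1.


b_1 = E - V + (number of components).
E = 20, V = 13, components = 2.
b_1 = 20 - 13 + 2 = 9

9


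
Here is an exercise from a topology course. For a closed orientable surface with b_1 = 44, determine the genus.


For a closed orientable surface: b_1 = 2g.
44 = 2g
g = 44 / 2 = 22

22


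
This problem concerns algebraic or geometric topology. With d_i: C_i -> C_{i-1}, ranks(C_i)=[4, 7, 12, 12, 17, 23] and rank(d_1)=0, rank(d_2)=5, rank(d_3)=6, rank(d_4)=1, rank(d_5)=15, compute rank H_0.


rank H_k = rank(ker d_k) - rank(im d_{k+1}).
rank(ker d_0) = rank(C_0) - rank(d_0) = 4 - 0 = 4.
rank(im d_{0+1}) = 0.
rank H_0 = 4 - 0 = 4

4


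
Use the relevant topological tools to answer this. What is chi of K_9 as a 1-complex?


K_9: V = 9, E = C(9,2) = 36.
chi = V - E = 9 - 36 = -27

-27


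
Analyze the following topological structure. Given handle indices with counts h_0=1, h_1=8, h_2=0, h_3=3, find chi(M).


Handles of index k contribute (-1)^k to chi (same as CW cells).
chi = (1) + (-8) + (0) + (-3) = -10

-10


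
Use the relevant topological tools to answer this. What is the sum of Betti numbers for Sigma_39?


For Sigma_39: b_0 = 1, b_1 = 2g = 78, b_2 = 1.
Total = 1 + 78 + 1 = 80

80


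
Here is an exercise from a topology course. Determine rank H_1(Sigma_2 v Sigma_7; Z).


For a wedge: H_1(A v B) = H_1(A) + H_1(B).
b_1(Sigma_2) = 4, b_1(Sigma_7) = 14.
b_1 = 4 + 14 = 18

18


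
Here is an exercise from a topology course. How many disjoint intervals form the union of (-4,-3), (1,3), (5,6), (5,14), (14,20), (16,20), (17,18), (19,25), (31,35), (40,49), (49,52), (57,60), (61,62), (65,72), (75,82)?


Sort and merge overlapping open intervals.
Merged: (-4,-3), (1,3), (5,14), (14,25), (31,35), (40,49), (49,52), (57,60), (61,62), (65,72), (75,82).
Number of components = 11

11


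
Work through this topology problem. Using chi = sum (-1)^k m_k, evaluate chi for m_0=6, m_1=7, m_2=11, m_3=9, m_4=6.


Morse theory: chi(M) = sum_k (-1)^k m_k where m_k = #(index-k critical points).
= (6) + (-7) + (11) + (-9) + (6) = 7

7


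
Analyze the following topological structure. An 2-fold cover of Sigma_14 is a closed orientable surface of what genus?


For an n-sheeted cover: chi(E) = n * chi(B).
chi(Sigma_14) = 2 - 2*14 = -26.
chi(E) = 2 * (-26) = -52.
genus(E) = (2 - chi(E))/2 = (2 - (-52))/2 = 54/2 = 27

27


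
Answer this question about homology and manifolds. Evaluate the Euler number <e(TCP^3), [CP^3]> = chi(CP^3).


For any closed oriented manifold, <e(TM),[M]> = chi(M).
chi(CP^3) = 3+1 = 4

4


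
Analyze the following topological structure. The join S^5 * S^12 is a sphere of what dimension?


Join of spheres: S^m * S^n = S^{m+n+1}.
dim = 5 + 12 + 1 = 18

18


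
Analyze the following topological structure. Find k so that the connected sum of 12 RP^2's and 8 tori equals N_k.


Since a >= 1, the sum is non-orientable; each T^2 can be replaced by RP^2 # RP^2 (since T^2#RP^2 = 3RP^2).
Total crosscaps k = 12 + 2*8 = 28.
Check via chi: chi = 12*1 + 8*0 - (12+8-1)*2 = -26 = 2 - k = -26. Consistent.

28


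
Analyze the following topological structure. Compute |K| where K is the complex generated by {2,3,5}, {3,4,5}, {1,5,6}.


Each maximal simplex on m vertices has 2^m - 1 nonempty faces.
Take the union (dedupe shared faces).
Total distinct faces = 17

17


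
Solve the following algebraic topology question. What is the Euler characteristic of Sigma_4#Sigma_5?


chi(Sigma_4) = 2 - 2*4 = -6
chi(Sigma_5) = 2 - 2*5 = -8
For surfaces: chi(A#B) = chi(A) + chi(B) - 2.
chi = -6 + -8 - 2 = -16

-16


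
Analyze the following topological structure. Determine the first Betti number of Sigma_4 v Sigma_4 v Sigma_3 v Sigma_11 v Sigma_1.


For a wedge X v Y: reduced H_k(X v Y) = H_k(X) + H_k(Y).
Each Sigma_g contributes b_1 = 2g.
b_1 = 8 + 8 + 6 + 22 + 2 = 46

46


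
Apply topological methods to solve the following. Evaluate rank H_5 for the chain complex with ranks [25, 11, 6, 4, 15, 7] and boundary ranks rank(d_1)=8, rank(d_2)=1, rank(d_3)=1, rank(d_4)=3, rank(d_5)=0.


rank H_k = rank(ker d_k) - rank(im d_{k+1}).
rank(ker d_5) = rank(C_5) - rank(d_5) = 7 - 0 = 7.
rank(im d_{5+1}) = 0.
rank H_5 = 7 - 0 = 7

7


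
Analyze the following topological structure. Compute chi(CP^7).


CP^7 has one cell in each even dimension 0, 2, ..., 2*7 (7+1 cells total).
All cells are even-dimensional, so chi = number of cells.
chi = 7 + 1 = 8

8


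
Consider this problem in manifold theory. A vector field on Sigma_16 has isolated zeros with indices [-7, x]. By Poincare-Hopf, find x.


Poincare-Hopf: sum of indices = chi(M).
chi(Sigma_16) = 2 - 2*16 = -30.
Sum of known indices = -7.
x = chi - (sum known) = -30 - (-7) = -23

-23


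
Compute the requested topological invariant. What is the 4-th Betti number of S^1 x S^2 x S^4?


Each S^d has Poincare polynomial 1 + t^d.
The product S^1 x S^2 x S^4 has Poincare polynomial prod(1+t^d_i).
Expanding: b_0=1, b_1=1, b_2=1, b_3=1, b_4=1, b_5=1, b_6=1, b_7=1.
b_4 = 1

1


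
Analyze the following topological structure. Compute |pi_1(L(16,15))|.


pi_1(L(p,q)) = Z/pZ for any q coprime to p.
|pi_1(L(16,15))| = 16

16


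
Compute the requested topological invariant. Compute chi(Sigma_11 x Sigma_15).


chi(Sigma_11) = 2 - 2*11 = -20
chi(Sigma_15) = 2 - 2*15 = -28
chi(product) = (-20) * (-28) = 560

560


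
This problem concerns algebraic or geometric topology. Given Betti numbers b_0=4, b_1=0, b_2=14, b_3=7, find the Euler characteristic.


chi = sum_k (-1)^k b_k.
= (4) + (0) + (14) + (-7)
= 11

11


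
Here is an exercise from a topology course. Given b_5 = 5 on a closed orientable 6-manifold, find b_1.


Poincare duality for closed orientable n-manifolds: b_k = b_{n-k}.
Here n = 6, so b_1 = b_5 = 5

5


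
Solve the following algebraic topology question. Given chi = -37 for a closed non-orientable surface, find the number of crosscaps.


chi = 2 - k for closed non-orientable surfaces with k crosscaps.
-37 = 2 - k
k = 2 - (-37) = 39

39


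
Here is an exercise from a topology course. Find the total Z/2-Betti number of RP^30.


H^k(RP^30; Z/2) = Z/2 for each 0 <= k <= 30.
Total dimension = 30 + 1 = 31

31


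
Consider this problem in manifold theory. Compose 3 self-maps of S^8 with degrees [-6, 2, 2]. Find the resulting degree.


Degree is multiplicative: deg(composition) = product of degrees.
= (-6) * (2) * (2) = -24

-24


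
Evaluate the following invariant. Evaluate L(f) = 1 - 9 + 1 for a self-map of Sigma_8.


L(f) = tr(f_0*) - tr(f_1*) + tr(f_2*).
= 1 - (9) + (1)
= -7

-7


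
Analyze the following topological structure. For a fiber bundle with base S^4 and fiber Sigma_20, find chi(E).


chi(S^4) = 2 (n even), chi(Sigma_20) = 2 - 2*20 = -38.
chi(E) = 2 * (-38) = -76

-76


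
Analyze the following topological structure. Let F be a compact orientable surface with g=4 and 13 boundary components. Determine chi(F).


For a compact orientable surface with genus g and b boundary components: chi = 2 - 2g - b.
chi = 2 - 2*4 - 13 = 2 - 8 - 13 = -19

-19


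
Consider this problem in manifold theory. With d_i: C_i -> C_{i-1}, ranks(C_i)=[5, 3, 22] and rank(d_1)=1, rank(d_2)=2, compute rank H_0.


rank H_k = rank(ker d_k) - rank(im d_{k+1}).
rank(ker d_0) = rank(C_0) - rank(d_0) = 5 - 0 = 5.
rank(im d_{0+1}) = 1.
rank H_0 = 5 - 1 = 4

4


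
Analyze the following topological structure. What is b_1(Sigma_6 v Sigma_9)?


For a wedge: H_1(A v B) = H_1(A) + H_1(B).
b_1(Sigma_6) = 12, b_1(Sigma_9) = 18.
b_1 = 12 + 18 = 30

30


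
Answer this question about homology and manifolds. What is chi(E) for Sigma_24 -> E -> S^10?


chi(S^10) = 2 (n even), chi(Sigma_24) = 2 - 2*24 = -46.
chi(E) = 2 * (-46) = -92

-92


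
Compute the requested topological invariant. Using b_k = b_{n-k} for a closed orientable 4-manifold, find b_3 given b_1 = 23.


Poincare duality for closed orientable n-manifolds: b_k = b_{n-k}.
Here n = 4, so b_3 = b_1 = 23

23


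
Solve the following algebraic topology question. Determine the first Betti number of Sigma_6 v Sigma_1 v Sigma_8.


For a wedge X v Y: reduced H_k(X v Y) = H_k(X) + H_k(Y).
Each Sigma_g contributes b_1 = 2g.
b_1 = 12 + 2 + 16 = 30

30


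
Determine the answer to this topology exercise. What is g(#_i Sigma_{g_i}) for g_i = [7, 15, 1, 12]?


Genus is additive under connected sum of orientable surfaces.
g = 7 + 15 + 1 + 12 = 35

35


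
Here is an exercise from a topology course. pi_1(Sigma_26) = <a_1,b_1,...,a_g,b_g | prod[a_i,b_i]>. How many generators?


Standard presentation: pi_1(Sigma_g) = <a_1,b_1,...,a_g,b_g | [a_1,b_1]...[a_g,b_g] = 1>.
Number of generators = 2g = 2*26 = 52

52


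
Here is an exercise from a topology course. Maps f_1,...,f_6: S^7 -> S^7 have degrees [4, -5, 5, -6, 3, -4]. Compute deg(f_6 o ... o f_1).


Degree is multiplicative: deg(composition) = product of degrees.
= (4) * (-5) * (5) * (-6) * (3) * (-4) = -7200

-7200


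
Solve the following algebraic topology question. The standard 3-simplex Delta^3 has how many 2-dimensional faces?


Delta^3 has 3+1 vertices. A 2-face is a choice of 2+1 vertices.
f_2 = C(3+1, 2+1) = C(4,3) = 4

4


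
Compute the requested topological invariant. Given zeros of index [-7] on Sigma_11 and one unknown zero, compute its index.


Poincare-Hopf: sum of indices = chi(M).
chi(Sigma_11) = 2 - 2*11 = -20.
Sum of known indices = -7.
x = chi - (sum known) = -20 - (-7) = -13

-13


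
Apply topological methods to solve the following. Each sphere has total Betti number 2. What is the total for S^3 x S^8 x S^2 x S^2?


Total Betti number is multiplicative under products.
Each S^d (d>=1) has total Betti number 2.
There are 4 sphere factors.
Total = 2^4 = 16

16


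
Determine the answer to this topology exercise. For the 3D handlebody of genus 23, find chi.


A genus-g handlebody deformation retracts to a wedge of g circles.
chi(vee_g S^1) = 1 - g.
chi(H_23) = 1 - 23 = -22

-22


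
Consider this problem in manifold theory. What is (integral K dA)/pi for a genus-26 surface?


Gauss-Bonnet: integral K dA = 2*pi*chi(M).
chi(Sigma_26) = 2 - 2*26 = -50.
(integral K dA)/pi = 2*chi = 2*(-50) = -100

-100


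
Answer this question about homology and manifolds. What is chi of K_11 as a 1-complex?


K_11: V = 11, E = C(11,2) = 55.
chi = V - E = 11 - 55 = -44

-44


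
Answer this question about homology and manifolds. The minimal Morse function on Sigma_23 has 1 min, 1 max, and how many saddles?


A perfect Morse function has m_k = b_k.
For Sigma_23: b_0=1, b_1=2g=46, b_2=1.
Saddles m_1 = 2g = 46

46


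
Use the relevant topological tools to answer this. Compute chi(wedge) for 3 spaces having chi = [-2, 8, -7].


chi(A v B) = chi(A) + chi(B) - 1 (one point identified).
For 3 spaces: chi = (sum chi_i) - (3 - 1).
sum = -1; chi = -1 - 2 = -3

-3


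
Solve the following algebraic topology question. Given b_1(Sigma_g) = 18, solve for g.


For a closed orientable surface: b_1 = 2g.
18 = 2g
g = 18 / 2 = 9

9


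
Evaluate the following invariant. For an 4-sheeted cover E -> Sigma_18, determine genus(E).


For an n-sheeted cover: chi(E) = n * chi(B).
chi(Sigma_18) = 2 - 2*18 = -34.
chi(E) = 4 * (-34) = -136.
genus(E) = (2 - chi(E))/2 = (2 - (-136))/2 = 138/2 = 69

69


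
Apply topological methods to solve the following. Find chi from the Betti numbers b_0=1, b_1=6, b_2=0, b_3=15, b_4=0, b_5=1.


chi = sum_k (-1)^k b_k.
= (1) + (-6) + (0) + (-15) + (0) + (-1)
= -21

-21


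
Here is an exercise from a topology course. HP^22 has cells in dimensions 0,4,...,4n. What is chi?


HP^22 has one cell in each dimension 0, 4, ..., 4*22 (22+1 cells, all even-dim).
chi = 22 + 1 = 23

23


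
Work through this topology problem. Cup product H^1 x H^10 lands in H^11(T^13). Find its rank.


Cup product: H^p x H^q -> H^{p+q}; here p+q = 1+10 = 11.
rank H^k(T^n) = C(n,k).
C(13,11) = 78

78


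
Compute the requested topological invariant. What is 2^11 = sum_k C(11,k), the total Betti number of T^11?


b_k(T^11) = C(11,k), so the sum over k is sum_k C(11,k) = 2^11.
Total = 2^11 = 2048

2048


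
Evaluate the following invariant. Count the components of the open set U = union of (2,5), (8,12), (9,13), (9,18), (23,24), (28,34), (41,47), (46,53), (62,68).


Sort and merge overlapping open intervals.
Merged: (2,5), (8,18), (23,24), (28,34), (41,53), (62,68).
Number of components = 6

6


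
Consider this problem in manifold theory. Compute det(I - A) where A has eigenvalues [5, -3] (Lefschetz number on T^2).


For a torus self-map: L(f) = det(I - A) where A acts on H_1.
L(f) = (1-5) * (1--3) = -4 * 4 = -16

-16


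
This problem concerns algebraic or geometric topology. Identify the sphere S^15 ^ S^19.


S^m ^ S^n = S^{m+n}.
k = 15 + 19 = 34

34


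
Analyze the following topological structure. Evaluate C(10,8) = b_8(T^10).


By the Kunneth formula, b_k(T^n) = C(n,k).
b_8(T^10) = C(10,8).
C(10,8) = 10!/(8!*2!) = 45

45


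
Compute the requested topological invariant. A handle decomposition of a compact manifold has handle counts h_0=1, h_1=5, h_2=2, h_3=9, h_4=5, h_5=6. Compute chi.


Handles of index k contribute (-1)^k to chi (same as CW cells).
chi = (1) + (-5) + (2) + (-9) + (5) + (-6) = -12

-12


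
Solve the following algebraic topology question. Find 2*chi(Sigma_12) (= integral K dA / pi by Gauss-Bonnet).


Gauss-Bonnet: integral K dA = 2*pi*chi(M).
chi(Sigma_12) = 2 - 2*12 = -22.
(integral K dA)/pi = 2*chi = 2*(-22) = -44

-44


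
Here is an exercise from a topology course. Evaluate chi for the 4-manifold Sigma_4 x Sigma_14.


chi(Sigma_4) = 2 - 2*4 = -6
chi(Sigma_14) = 2 - 2*14 = -26
chi(product) = (-6) * (-26) = 156

156


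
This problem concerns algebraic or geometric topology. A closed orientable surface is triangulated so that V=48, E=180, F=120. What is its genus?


chi = V - E + F = 48 - 180 + 120 = -12
For orientable closed surface: chi = 2 - 2g, so g = (2 - chi)/2.
g = (2 - (-12)) / 2 = 14 / 2 = 7

7


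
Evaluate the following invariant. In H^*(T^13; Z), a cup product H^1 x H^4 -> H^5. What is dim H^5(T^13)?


Cup product: H^p x H^q -> H^{p+q}; here p+q = 1+4 = 5.
rank H^k(T^n) = C(n,k).
C(13,5) = 1287

1287


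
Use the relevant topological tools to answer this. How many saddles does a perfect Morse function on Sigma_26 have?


A perfect Morse function has m_k = b_k.
For Sigma_26: b_0=1, b_1=2g=52, b_2=1.
Saddles m_1 = 2g = 52

52


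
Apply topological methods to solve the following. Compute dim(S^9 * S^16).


Join of spheres: S^m * S^n = S^{m+n+1}.
dim = 9 + 16 + 1 = 26

26


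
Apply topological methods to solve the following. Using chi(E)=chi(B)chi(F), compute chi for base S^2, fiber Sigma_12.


chi(S^2) = 2 (n even), chi(Sigma_12) = 2 - 2*12 = -22.
chi(E) = 2 * (-22) = -44

-44


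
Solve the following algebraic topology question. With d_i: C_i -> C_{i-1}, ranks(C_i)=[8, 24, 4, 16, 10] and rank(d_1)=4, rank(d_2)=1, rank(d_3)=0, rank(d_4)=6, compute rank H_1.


rank H_k = rank(ker d_k) - rank(im d_{k+1}).
rank(ker d_1) = rank(C_1) - rank(d_1) = 24 - 4 = 20.
rank(im d_{1+1}) = 1.
rank H_1 = 20 - 1 = 19

19


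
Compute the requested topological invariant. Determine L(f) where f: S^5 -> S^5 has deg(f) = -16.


On S^5: L(f) = tr(f_0*) + (-1)^5 tr(f_5*) = 1 + (-1)^5 * deg(f).
L(f) = 1 + (-1)^5 * -16 = 1 + 16 = 17

17


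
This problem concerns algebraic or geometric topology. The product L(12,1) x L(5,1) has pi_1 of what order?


pi_1(X x Y) = pi_1(X) x pi_1(Y).
pi_1(L(12,1)) = Z/12, pi_1(L(5,1)) = Z/5.
|Z/12 x Z/5| = 12 * 5 = 60

60


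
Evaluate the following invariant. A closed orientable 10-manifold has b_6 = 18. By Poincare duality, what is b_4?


Poincare duality for closed orientable n-manifolds: b_k = b_{n-k}.
Here n = 10, so b_4 = b_6 = 18

18


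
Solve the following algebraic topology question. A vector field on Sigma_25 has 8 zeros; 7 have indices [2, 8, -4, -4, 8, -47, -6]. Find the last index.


Poincare-Hopf: sum of indices = chi(M).
chi(Sigma_25) = 2 - 2*25 = -48.
Sum of known indices = -43.
x = chi - (sum known) = -48 - (-43) = -5

-5


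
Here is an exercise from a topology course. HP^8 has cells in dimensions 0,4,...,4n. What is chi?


HP^8 has one cell in each dimension 0, 4, ..., 4*8 (8+1 cells, all even-dim).
chi = 8 + 1 = 9

9


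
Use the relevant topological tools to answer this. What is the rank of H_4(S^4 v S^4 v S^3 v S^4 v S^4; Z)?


For a wedge of spheres, H_k (k>0) is free on one generator per sphere of dimension k.
Spheres of dimension 4: count = 4.
b_4 = 4

4


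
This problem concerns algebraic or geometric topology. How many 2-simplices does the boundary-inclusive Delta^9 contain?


Delta^9 has 9+1 vertices. A 2-face is a choice of 2+1 vertices.
f_2 = C(9+1, 2+1) = C(10,3) = 120

120


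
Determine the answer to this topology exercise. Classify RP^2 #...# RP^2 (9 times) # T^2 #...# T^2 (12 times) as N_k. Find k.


Since a >= 1, the sum is non-orientable; each T^2 can be replaced by RP^2 # RP^2 (since T^2#RP^2 = 3RP^2).
Total crosscaps k = 9 + 2*12 = 33.
Check via chi: chi = 9*1 + 12*0 - (9+12-1)*2 = -31 = 2 - k = -31. Consistent.

33


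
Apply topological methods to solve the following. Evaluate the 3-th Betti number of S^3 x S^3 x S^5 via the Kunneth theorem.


Each S^d has Poincare polynomial 1 + t^d.
The product S^3 x S^3 x S^5 has Poincare polynomial prod(1+t^d_i).
Expanding: b_0=1, b_3=2, b_5=1, b_6=1, b_8=2, b_11=1.
b_3 = 2

2


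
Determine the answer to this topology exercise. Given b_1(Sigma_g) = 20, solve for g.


For a closed orientable surface: b_1 = 2g.
20 = 2g
g = 20 / 2 = 10

10


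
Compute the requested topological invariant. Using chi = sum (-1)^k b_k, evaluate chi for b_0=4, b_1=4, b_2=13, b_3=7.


chi = sum_k (-1)^k b_k.
= (4) + (-4) + (13) + (-7)
= 6

6


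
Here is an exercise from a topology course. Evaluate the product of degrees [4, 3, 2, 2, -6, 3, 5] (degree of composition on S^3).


Degree is multiplicative: deg(composition) = product of degrees.
= (4) * (3) * (2) * (2) * (-6) * (3) * (5) = -4320

-4320


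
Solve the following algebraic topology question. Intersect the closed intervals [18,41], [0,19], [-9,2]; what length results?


Intersection = [max(a_i), min(b_i)] = [18, 2].
Since 18 > 2, the intersection is empty.
Length = 0

0


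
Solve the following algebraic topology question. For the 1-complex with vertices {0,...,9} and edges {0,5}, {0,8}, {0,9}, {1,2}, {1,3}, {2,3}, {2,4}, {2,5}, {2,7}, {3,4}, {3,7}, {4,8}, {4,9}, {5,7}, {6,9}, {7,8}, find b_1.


b_1 = E - V + (number of components).
E = 16, V = 10, components = 1.
b_1 = 16 - 10 + 1 = 7

7


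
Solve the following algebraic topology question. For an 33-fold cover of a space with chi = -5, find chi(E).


For a finite covering: chi(E) = (number of sheets) * chi(B).
chi(E) = 33 * (-5) = -165

-165


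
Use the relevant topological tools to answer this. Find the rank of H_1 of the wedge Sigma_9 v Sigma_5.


For a wedge: H_1(A v B) = H_1(A) + H_1(B).
b_1(Sigma_9) = 18, b_1(Sigma_5) = 10.
b_1 = 18 + 10 = 28

28


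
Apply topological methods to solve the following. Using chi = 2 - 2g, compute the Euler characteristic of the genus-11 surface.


For a closed orientable surface of genus g: chi = 2 - 2g.
Here g = 11.
chi = 2 - 2*11 = 2 - 22 = -20

-20


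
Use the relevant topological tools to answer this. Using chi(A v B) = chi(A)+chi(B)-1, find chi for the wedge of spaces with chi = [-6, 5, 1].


chi(A v B) = chi(A) + chi(B) - 1 (one point identified).
For 3 spaces: chi = (sum chi_i) - (3 - 1).
sum = 0; chi = 0 - 2 = -2

-2


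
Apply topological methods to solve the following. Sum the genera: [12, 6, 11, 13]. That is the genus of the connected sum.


Genus is additive under connected sum of orientable surfaces.
g = 12 + 6 + 11 + 13 = 42

42


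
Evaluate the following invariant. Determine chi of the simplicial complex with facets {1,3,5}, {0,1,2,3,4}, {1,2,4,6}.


Enumerate all faces; f-vector: f_0=7, f_1=15, f_2=14, f_3=6, f_4=1.
chi = sum (-1)^k f_k = 1

1


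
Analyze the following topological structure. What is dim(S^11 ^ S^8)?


S^m ^ S^n = S^{m+n}.
k = 11 + 8 = 19

19


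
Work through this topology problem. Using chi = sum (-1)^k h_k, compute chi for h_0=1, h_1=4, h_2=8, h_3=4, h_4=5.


Handles of index k contribute (-1)^k to chi (same as CW cells).
chi = (1) + (-4) + (8) + (-4) + (5) = 6

6


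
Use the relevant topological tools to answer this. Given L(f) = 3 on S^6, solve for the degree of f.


L(f) = 1 + (-1)^6 deg(f) on S^6.
3 = 1 + (-1)^6 * deg(f)
(-1)^6 * deg(f) = 2
deg(f) = 2

2


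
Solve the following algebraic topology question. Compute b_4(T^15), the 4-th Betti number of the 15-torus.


By the Kunneth formula, b_k(T^n) = C(n,k).
b_4(T^15) = C(15,4).
C(15,4) = 15!/(4!*11!) = 1365

1365


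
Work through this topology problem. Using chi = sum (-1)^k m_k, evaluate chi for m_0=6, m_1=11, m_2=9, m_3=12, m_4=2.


Morse theory: chi(M) = sum_k (-1)^k m_k where m_k = #(index-k critical points).
= (6) + (-11) + (9) + (-12) + (2) = -6

-6


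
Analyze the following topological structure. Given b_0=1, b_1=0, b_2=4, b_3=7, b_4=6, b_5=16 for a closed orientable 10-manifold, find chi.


By Poincare duality b_k = b_{10-k}, so full Betti numbers: b_0=1, b_1=0, b_2=4, b_3=7, b_4=6, b_5=16, b_6=6, b_7=7, b_8=4, b_9=0, b_10=1.
chi = sum (-1)^k b_k = -8

-8


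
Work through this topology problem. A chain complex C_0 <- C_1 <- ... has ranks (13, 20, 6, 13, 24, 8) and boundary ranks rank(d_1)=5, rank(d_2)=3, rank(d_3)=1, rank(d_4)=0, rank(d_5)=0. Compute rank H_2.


rank H_k = rank(ker d_k) - rank(im d_{k+1}).
rank(ker d_2) = rank(C_2) - rank(d_2) = 6 - 3 = 3.
rank(im d_{2+1}) = 1.
rank H_2 = 3 - 1 = 2

2


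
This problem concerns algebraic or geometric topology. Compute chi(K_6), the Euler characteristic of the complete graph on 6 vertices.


K_6: V = 6, E = C(6,2) = 15.
chi = V - E = 6 - 15 = -9

-9


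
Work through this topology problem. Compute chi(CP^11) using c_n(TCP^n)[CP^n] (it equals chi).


For any closed oriented manifold, <e(TM),[M]> = chi(M).
chi(CP^11) = 11+1 = 12

12


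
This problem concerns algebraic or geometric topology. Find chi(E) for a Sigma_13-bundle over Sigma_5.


For a fiber bundle F -> E -> B (with CW structure): chi(E) = chi(B) * chi(F).
chi(Sigma_5) = -8, chi(Sigma_13) = -24.
chi(E) = (-8) * (-24) = 192

192


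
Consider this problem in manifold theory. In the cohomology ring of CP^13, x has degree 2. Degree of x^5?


|x| = 2 in H^*(CP^n).
|x^5| = 5 * |x| = 5 * 2 = 10

10


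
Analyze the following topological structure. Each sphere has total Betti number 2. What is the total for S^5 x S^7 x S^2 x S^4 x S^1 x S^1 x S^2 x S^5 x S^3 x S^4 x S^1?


Total Betti number is multiplicative under products.
Each S^d (d>=1) has total Betti number 2.
There are 11 sphere factors.
Total = 2^11 = 2048

2048
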